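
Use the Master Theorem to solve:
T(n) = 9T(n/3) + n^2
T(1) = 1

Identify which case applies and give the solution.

a=9, b=3, f(n)=n^2. log_3(9) = 2. Since c=2 = 2, Case 2 applies: T(n) = Θ(n^log_b(a) · log n) = O(n^2 log n).

Answer: O(n^2 log n) - Case 2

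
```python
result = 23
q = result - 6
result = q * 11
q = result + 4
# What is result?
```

Trace:
`result = 23` → result = 23
`q = result - 6` → q = 17
`result = q * 11` → result = 187
`q = result + 4` → q = 191
So result = 187

Answer: 187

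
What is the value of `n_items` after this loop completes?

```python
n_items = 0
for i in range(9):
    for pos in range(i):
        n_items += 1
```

Triangle number: 0+1+2+...+8
`n_items` takes the values: 0 → 1 → 2 → 3 → 4 → 5 → 6 → 7 → 8 → 9 → 10 → 11 → 12 → 13 → 14 → 15 → 16 → 17 → 18 → 19 → 20 → 21 → 22 → 23 → 24 → 25 → 26 → 27 → 28 → 29 → 30 → 31 → 32 → 33 → 34 → 35 → 36

Answer: 36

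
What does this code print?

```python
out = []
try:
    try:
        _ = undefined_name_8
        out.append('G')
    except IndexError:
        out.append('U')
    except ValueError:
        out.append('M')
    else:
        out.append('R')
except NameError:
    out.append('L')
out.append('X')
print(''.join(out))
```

Execution trace: 'L' (outer except NameError) → 'X' (after the try/except). Output: LX

Answer: LX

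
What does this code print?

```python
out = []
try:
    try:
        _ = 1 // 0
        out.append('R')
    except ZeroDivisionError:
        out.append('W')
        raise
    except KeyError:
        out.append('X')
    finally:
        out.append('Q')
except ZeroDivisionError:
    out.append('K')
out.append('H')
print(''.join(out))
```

Execution trace: 'W' (inner except ZeroDivisionError) → 'Q' (inner finally) → 'K' (outer except ZeroDivisionError) → 'H' (after the try/except). Output: WQKH

Answer: WQKH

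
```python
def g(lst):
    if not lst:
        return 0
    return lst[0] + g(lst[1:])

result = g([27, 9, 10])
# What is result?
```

27 + 9 + 10 + 0 = 46

Answer: 46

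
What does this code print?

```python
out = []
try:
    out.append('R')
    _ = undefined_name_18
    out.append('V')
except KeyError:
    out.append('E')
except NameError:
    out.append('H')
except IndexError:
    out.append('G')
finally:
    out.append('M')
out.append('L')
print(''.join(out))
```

Execution trace: 'R' (try body) → 'H' (except NameError) → 'M' (finally) → 'L' (after the try/except). Output: RHML

Answer: RHML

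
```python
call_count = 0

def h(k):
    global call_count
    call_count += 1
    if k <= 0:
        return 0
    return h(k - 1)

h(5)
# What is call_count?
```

Linear recursion stepping by 1: 6 calls from k=5 down to ≤0.

Answer: 6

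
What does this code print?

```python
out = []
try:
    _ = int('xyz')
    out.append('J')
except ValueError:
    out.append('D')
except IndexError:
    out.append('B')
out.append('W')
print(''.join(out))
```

Execution trace: 'D' (except ValueError) → 'W' (after the try/except). Output: DW

Answer: DW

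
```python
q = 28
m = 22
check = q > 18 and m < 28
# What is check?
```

Trace:
`q = 28` → q = 28
`m = 22` → m = 22
`check = q > 18 and m < 28` → check = True
So check = True

Answer: True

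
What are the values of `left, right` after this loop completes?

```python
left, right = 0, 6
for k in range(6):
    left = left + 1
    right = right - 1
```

left goes 0→6, right goes 6→0
`left, right` takes the values: (0, 6) → (1, 6) → (1, 5) → (2, 5) → (2, 4) → (3, 4) → (3, 3) → (4, 3) → (4, 2) → (5, 2) → (5, 1) → (6, 1) → (6, 0)

Answer: 6, 0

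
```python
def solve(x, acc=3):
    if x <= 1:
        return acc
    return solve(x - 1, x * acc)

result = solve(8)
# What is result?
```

Accumulator trace (n, acc): (8, 3) -> (7, 24) -> (6, 168) -> (5, 1008) -> (4, 5040) -> (3, 20160) -> (2, 60480) -> (1, 120960) -> return 120960

Answer: 120960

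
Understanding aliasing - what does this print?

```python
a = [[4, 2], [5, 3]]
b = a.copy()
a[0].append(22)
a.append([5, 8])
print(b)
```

Key concept: shallow copy with nested lists.
Step by step:
`a = [[4, 2], [5, 3]]` → a = [[4, 2], [5, 3]]
`b = a.copy()` → b = [[4, 2], [5, 3]]
`a[0].append(22)` → a = [[4, 2, 22], [5, 3]]; b = [[4, 2, 22], [5, 3]]
`a.append([5, 8])` → a = [[4, 2, 22], [5, 3], [5, 8]]
`print(b)` → prints [[4, 2, 22], [5, 3]]

Answer: [[4, 2, 22], [5, 3]]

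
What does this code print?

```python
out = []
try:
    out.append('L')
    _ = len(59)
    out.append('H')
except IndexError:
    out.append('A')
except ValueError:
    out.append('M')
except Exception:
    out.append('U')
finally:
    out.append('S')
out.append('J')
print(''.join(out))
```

Execution trace: 'L' (try body) → 'U' (except Exception) → 'S' (finally) → 'J' (after the try/except). Output: LUSJ

Answer: LUSJ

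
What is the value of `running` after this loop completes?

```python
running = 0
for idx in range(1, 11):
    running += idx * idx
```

Sum of squares 1² to 10² = 385
`running` takes the values: 0 → 1 → 5 → 14 → 30 → 55 → 91 → 140 → 204 → 285 → 385

Answer: 385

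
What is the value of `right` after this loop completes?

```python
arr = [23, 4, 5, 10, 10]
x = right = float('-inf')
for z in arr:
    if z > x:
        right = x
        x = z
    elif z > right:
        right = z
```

Second largest (with repeats) in [23, 4, 5, 10, 10]
`right` takes the values: -inf → 4 → 5 → 10

Answer: 10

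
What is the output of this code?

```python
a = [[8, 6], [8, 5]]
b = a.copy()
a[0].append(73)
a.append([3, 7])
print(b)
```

Key concept: shallow copy with nested lists.
Step by step:
`a = [[8, 6], [8, 5]]` → a = [[8, 6], [8, 5]]
`b = a.copy()` → b = [[8, 6], [8, 5]]
`a[0].append(73)` → a = [[8, 6, 73], [8, 5]]; b = [[8, 6, 73], [8, 5]]
`a.append([3, 7])` → a = [[8, 6, 73], [8, 5], [3, 7]]
`print(b)` → prints [[8, 6, 73], [8, 5]]

Answer: [[8, 6, 73], [8, 5]]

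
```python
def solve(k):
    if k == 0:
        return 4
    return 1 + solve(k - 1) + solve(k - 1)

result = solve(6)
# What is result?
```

solve(k) = 1 + 2·solve(k-1), solve(0)=4. Closed form: (4+1)·2^6 - 1 = 319.

Answer: 319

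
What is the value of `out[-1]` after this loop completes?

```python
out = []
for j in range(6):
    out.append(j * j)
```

Last element of squares 0 to 5
`out` takes the values: [] → [0] → [0, 1] → [0, 1, 4] → [0, 1, 4, 9] → [0, 1, 4, 9, 16] → [0, 1, 4, 9, 16, 25]
So `out[-1]` = 25

Answer: 25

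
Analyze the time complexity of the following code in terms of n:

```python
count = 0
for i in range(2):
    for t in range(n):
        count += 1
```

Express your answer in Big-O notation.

Each loop level contributes: 1 × n. Multiplying the contributions gives O(n).

Answer: O(n)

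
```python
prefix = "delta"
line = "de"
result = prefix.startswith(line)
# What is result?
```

Trace:
`prefix = "delta"` → prefix = 'delta'
`line = "de"` → line = 'de'
`result = prefix.startswith(line)` → result = True
So result = True

Answer: True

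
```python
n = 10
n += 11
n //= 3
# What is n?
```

Trace:
`n = 10` → n = 10
`n += 11` → n = 21
`n //= 3` → n = 7
So n = 7

Answer: 7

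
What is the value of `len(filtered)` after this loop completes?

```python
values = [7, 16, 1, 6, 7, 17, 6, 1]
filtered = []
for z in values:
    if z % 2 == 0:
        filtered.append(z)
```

Count even numbers in [7, 16, 1, 6, 7, 17, 6, 1]
`filtered` takes the values: [] → [16] → [16, 6] → [16, 6, 6]
So `len(filtered)` = 3

Answer: 3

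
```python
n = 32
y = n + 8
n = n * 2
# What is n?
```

Trace:
`n = 32` → n = 32
`y = n + 8` → y = 40
`n = n * 2` → n = 64
So n = 64

Answer: 64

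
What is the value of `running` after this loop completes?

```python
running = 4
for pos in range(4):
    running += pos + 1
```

Start at 4, add 1 to 4 = 14
`running` takes the values: 4 → 5 → 7 → 10 → 14

Answer: 14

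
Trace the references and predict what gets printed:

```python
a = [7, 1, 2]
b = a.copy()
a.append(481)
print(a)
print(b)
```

Key concept: list.copy() creates independent copy.
Step by step:
`a = [7, 1, 2]` → a = [7, 1, 2]
`b = a.copy()` → b = [7, 1, 2]
`a.append(481)` → a = [7, 1, 2, 481]
`print(a)` → prints [7, 1, 2, 481]
`print(b)` → prints [7, 1, 2]

Answer:
[7, 1, 2, 481]
[7, 1, 2]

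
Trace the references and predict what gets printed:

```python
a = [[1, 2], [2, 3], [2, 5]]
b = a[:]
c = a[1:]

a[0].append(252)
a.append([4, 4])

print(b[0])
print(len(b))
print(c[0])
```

Key concept: slice with nested mutation.
Step by step:
`a = [[1, 2], [2, 3], [2, 5]]` → a = [[1, 2], [2, 3], [2, 5]]
`b = a[:]` → b = [[1, 2], [2, 3], [2, 5]]
`c = a[1:]` → c = [[2, 3], [2, 5]]
`a[0].append(252)` → a = [[1, 2, 252], [2, 3], [2, 5]]; b = [[1, 2, 252], [2, 3], [2, 5]]
`a.append([4, 4])` → a = [[1, 2, 252], [2, 3], [2, 5], [4, 4]]
`print(b[0])` → prints [1, 2, 252]
`print(len(b))` → prints 3
`print(c[0])` → prints [2, 3]

Answer:
[1, 2, 252]
3
[2, 3]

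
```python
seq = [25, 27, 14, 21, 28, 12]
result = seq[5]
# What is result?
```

Trace:
`seq = [25, 27, 14, 21, 28, 12]` → seq = [25, 27, 14, 21, 28, 12]
`result = seq[5]` → result = 12
So result = 12

Answer: 12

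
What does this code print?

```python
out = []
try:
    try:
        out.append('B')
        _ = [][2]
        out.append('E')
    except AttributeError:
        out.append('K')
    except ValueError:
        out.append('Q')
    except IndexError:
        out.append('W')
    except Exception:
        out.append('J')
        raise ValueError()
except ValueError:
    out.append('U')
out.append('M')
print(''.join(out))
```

Execution trace: 'B' (inner try body) → 'W' (inner except IndexError) → 'M' (after the try/except). Output: BWM

Answer: BWM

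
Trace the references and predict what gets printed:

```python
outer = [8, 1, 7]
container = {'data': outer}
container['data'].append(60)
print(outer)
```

Key concept: dict holds reference to list.
Step by step:
`outer = [8, 1, 7]` → outer = [8, 1, 7]
`container = {'data': outer}` → container = {'data': [8, 1, 7]}
`container['data'].append(60)` → outer = [8, 1, 7, 60]; container = {'data': [8, 1, 7, 60]}
`print(outer)` → prints [8, 1, 7, 60]

Answer: [8, 1, 7, 60]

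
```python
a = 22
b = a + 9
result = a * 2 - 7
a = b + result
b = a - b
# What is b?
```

Trace:
`a = 22` → a = 22
`b = a + 9` → b = 31
`result = a * 2 - 7` → result = 37
`a = b + result` → a = 68
`b = a - b` → b = 37
So b = 37

Answer: 37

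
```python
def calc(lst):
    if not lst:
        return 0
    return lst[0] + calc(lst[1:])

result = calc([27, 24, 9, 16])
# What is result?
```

27 + 24 + 9 + 16 + 0 = 76

Answer: 76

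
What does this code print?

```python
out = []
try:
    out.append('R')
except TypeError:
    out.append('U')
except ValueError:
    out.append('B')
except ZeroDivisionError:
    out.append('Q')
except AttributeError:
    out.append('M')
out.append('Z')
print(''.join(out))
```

Execution trace: 'R' (try body, no exception) → 'Z' (after the try/except). Output: RZ

Answer: RZ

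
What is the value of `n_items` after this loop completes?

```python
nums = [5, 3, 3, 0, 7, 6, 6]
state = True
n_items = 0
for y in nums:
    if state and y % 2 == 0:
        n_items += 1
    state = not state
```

Count even values at even positions
`n_items` takes the values: 0 → 1

Answer: 1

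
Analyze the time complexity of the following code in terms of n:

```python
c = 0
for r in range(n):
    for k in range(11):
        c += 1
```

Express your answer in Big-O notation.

Each loop level contributes: n × 1. Multiplying the contributions gives O(n).

Answer: O(n)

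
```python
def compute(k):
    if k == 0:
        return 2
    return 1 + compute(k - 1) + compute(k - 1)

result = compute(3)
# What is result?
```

compute(k) = 1 + 2·compute(k-1), compute(0)=2. Closed form: (2+1)·2^3 - 1 = 23.

Answer: 23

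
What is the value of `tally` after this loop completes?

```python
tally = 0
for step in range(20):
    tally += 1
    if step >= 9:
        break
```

Loop breaks when step reaches 9, tally is 10
`tally` takes the values: 0 → 1 → 2 → 3 → 4 → 5 → 6 → 7 → 8 → 9 → 10

Answer: 10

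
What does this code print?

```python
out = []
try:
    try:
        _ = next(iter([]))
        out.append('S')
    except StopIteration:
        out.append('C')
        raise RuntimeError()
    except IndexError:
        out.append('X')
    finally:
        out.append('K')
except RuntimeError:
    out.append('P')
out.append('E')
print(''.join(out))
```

Execution trace: 'C' (except StopIteration) → 'K' (finally) → 'P' (outer except RuntimeError) → 'E' (after the try/except). Output: CKPE

Answer: CKPE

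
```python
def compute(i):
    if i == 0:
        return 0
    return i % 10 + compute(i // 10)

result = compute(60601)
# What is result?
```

Sum of digits of 60601: 1 + 0 + 6 + 0 + 6 = 13

Answer: 13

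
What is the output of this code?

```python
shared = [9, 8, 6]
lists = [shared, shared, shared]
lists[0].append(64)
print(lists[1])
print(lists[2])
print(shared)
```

Key concept: list of same reference.
Step by step:
`shared = [9, 8, 6]` → shared = [9, 8, 6]
`lists = [shared, shared, shared]` → lists = [[9, 8, 6], [9, 8, 6], [9, 8, 6]]
`lists[0].append(64)` → shared = [9, 8, 6, 64]; lists = [[9, 8, 6, 64], [9, 8, 6, 64], [9, 8, 6, 64]]
`print(lists[1])` → prints [9, 8, 6, 64]
`print(lists[2])` → prints [9, 8, 6, 64]
`print(shared)` → prints [9, 8, 6, 64]

Answer:
[9, 8, 6, 64]
[9, 8, 6, 64]
[9, 8, 6, 64]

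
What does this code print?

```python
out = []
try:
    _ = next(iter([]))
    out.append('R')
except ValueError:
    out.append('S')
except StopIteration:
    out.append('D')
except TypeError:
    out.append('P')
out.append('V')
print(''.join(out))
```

Execution trace: 'D' (except StopIteration) → 'V' (after the try/except). Output: DV

Answer: DV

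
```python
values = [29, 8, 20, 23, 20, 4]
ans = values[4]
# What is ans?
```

Trace:
`values = [29, 8, 20, 23, 20, 4]` → values = [29, 8, 20, 23, 20, 4]
`ans = values[4]` → ans = 20
So ans = 20

Answer: 20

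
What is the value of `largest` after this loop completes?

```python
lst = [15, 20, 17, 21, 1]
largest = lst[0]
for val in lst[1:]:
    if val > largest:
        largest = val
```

Maximum of [15, 20, 17, 21, 1]
`largest` takes the values: 15 → 20 → 21

Answer: 21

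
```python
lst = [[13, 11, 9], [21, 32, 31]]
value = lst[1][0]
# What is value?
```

Trace:
`lst = [[13, 11, 9], [21, 32, 31]]` → lst = [[13, 11, 9], [21, 32, 31]]
`value = lst[1][0]` → value = 21
So value = 21

Answer: 21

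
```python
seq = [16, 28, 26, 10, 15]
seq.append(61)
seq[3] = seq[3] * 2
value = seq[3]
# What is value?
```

Trace:
`seq = [16, 28, 26, 10, 15]` → seq = [16, 28, 26, 10, 15]
`seq.append(61)` → seq = [16, 28, 26, 10, 15, 61]
`seq[3] = seq[3] * 2` → seq = [16, 28, 26, 20, 15, 61]
`value = seq[3]` → value = 20
So value = 20

Answer: 20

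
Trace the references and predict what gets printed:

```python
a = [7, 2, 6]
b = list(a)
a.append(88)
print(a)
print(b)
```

Key concept: list() constructor creates copy.
Step by step:
`a = [7, 2, 6]` → a = [7, 2, 6]
`b = list(a)` → b = [7, 2, 6]
`a.append(88)` → a = [7, 2, 6, 88]
`print(a)` → prints [7, 2, 6, 88]
`print(b)` → prints [7, 2, 6]

Answer:
[7, 2, 6, 88]
[7, 2, 6]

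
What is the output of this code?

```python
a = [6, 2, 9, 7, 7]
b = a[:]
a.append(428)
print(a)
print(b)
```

Key concept: slice [:] creates copy.
Step by step:
`a = [6, 2, 9, 7, 7]` → a = [6, 2, 9, 7, 7]
`b = a[:]` → b = [6, 2, 9, 7, 7]
`a.append(428)` → a = [6, 2, 9, 7, 7, 428]
`print(a)` → prints [6, 2, 9, 7, 7, 428]
`print(b)` → prints [6, 2, 9, 7, 7]

Answer:
[6, 2, 9, 7, 7, 428]
[6, 2, 9, 7, 7]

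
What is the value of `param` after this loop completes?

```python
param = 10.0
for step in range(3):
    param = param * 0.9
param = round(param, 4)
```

Exponential decay: 10.0 * 0.9^3
`param` takes the values: 10.0 → 9.0 → 8.1 → 7.29

Answer: 7.29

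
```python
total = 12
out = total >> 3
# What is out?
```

Trace:
`total = 12` → total = 12
`out = total >> 3` → out = 1
So out = 1

Answer: 1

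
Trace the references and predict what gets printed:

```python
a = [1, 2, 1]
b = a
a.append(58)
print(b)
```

Key concept: basic list aliasing.
Step by step:
`a = [1, 2, 1]` → a = [1, 2, 1]
`b = a` → b = [1, 2, 1] (same object as a)
`a.append(58)` → a = [1, 2, 1, 58] (same object as b); b = [1, 2, 1, 58] (same object as a)
`print(b)` → prints [1, 2, 1, 58]

Answer: [1, 2, 1, 58]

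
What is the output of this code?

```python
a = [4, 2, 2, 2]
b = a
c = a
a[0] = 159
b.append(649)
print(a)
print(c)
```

Key concept: multiple aliases.
Step by step:
`a = [4, 2, 2, 2]` → a = [4, 2, 2, 2]
`b = a` → b = [4, 2, 2, 2] (same object as a)
`c = a` → c = [4, 2, 2, 2] (same object as a, b)
`a[0] = 159` → a = [159, 2, 2, 2] (same object as b, c); b = [159, 2, 2, 2] (same object as a, c); c = [159, 2, 2, 2] (same object as a, b)
`b.append(649)` → a = [159, 2, 2, 2, 649] (same object as b, c); b = [159, 2, 2, 2, 649] (same object as a, c); c = [159, 2, 2, 2, 649] (same object as a, b)
`print(a)` → prints [159, 2, 2, 2, 649]
`print(c)` → prints [159, 2, 2, 2, 649]

Answer:
[159, 2, 2, 2, 649]
[159, 2, 2, 2, 649]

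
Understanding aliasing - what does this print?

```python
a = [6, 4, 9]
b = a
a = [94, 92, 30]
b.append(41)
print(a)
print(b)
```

Key concept: rebinding vs mutation: a is rebound to a new list, b still points at the original.
Step by step:
`a = [6, 4, 9]` → a = [6, 4, 9]
`b = a` → b = [6, 4, 9] (same object as a)
`a = [94, 92, 30]` → a = [94, 92, 30]
`b.append(41)` → b = [6, 4, 9, 41]
`print(a)` → prints [94, 92, 30]
`print(b)` → prints [6, 4, 9, 41]

Answer:
[94, 92, 30]
[6, 4, 9, 41]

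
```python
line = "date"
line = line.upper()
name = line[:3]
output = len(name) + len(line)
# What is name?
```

Trace:
`line = "date"` → line = 'date'
`line = line.upper()` → line = 'DATE'
`name = line[:3]` → name = 'DAT'
`output = len(name) + len(line)` → output = 7
So name = 'DAT'

Answer: 'DAT'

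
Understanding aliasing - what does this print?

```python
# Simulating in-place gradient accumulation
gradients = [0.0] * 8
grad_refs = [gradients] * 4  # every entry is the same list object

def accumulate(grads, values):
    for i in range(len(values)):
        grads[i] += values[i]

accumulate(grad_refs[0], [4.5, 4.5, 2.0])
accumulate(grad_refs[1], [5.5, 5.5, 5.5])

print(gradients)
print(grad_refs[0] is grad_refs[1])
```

Key concept: gradient accumulation aliasing.
Step by step:
`gradients = [0.0] * 8` → gradients = [0.0, 0.0, 0.0, 0.0, 0.0, 0.0, 0.0, 0.0]
`grad_refs = [gradients] * 4` → grad_refs = [[0.0, 0.0, 0.0, 0.0, 0.0, 0.0, 0.0, 0.0], [0.0, 0.0, 0.0, 0.0, 0.0, 0.0, 0.0, 0.0], [0.0, 0.0, 0.0, 0.0, 0.0, 0.0, 0.0, 0.0], [0.0, 0.0, 0.0, 0.0, 0.0, 0.0, 0.0, 0.0]]
`accumulate(grad_refs[0], [4.5, 4.5, 2.0])` → gradients = [4.5, 4.5, 2.0, 0.0, 0.0, 0.0, 0.0, 0.0]; grad_refs = [[4.5, 4.5, 2.0, 0.0, 0.0, 0.0, 0.0, 0.0], [4.5, 4.5, 2.0, 0.0, 0.0, 0.0, 0.0, 0.0], [4.5, 4.5, 2.0, 0.0, 0.0, 0.0, 0.0, 0.0], [4.5, 4.5, 2.0, 0.0, 0.0, 0.0, 0.0, 0.0]]
`accumulate(grad_refs[1], [5.5, 5.5, 5.5])` → gradients = [10.0, 10.0, 7.5, 0.0, 0.0, 0.0, 0.0, 0.0]; grad_refs = [[10.0, 10.0, 7.5, 0.0, 0.0, 0.0, 0.0, 0.0], [10.0, 10.0, 7.5, 0.0, 0.0, 0.0, 0.0, 0.0], [10.0, 10.0, 7.5, 0.0, 0.0, 0.0, 0.0, 0.0], [10.0, 10.0, 7.5, 0.0, 0.0, 0.0, 0.0, 0.0]]
`print(gradients)` → prints [10.0, 10.0, 7.5, 0.0, 0.0, 0.0, 0.0, 0.0]
`print(grad_refs[0] is grad_refs[1])` → prints True

Answer:
[10.0, 10.0, 7.5, 0.0, 0.0, 0.0, 0.0, 0.0]
True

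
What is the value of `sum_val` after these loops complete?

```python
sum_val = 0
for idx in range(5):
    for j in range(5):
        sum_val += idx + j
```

Sum of all idx+j for idx,j in 5x5
`sum_val` takes the values: 0 → 1 → 3 → 6 → 10 → 11 → 13 → 16 → 20 → 25 → 27 → 30 → 34 → 39 → 45 → 48 → 52 → 57 → 63 → 70 → 74 → 79 → 85 → 92 → 100

Answer: 100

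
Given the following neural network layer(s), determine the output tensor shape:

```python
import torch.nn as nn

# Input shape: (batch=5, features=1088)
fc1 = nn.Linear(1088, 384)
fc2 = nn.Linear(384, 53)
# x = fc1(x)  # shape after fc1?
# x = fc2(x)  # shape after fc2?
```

Input: (5, 1088) -> after fc1: (5, 384) -> Output: (5, 53)

Answer: (5, 53)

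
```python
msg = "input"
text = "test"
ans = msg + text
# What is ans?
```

Trace:
`msg = "input"` → msg = 'input'
`text = "test"` → text = 'test'
`ans = msg + text` → ans = 'inputtest'
So ans = 'inputtest'

Answer: 'inputtest'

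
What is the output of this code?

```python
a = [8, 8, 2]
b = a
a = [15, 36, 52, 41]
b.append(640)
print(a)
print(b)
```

Key concept: rebinding vs mutation: a is rebound to a new list, b still points at the original.
Step by step:
`a = [8, 8, 2]` → a = [8, 8, 2]
`b = a` → b = [8, 8, 2] (same object as a)
`a = [15, 36, 52, 41]` → a = [15, 36, 52, 41]
`b.append(640)` → b = [8, 8, 2, 640]
`print(a)` → prints [15, 36, 52, 41]
`print(b)` → prints [8, 8, 2, 640]

Answer:
[15, 36, 52, 41]
[8, 8, 2, 640]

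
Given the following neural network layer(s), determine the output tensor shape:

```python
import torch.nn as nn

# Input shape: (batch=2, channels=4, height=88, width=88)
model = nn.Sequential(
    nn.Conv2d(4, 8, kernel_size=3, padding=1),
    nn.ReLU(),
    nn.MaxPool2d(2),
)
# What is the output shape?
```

Input: (2, 4, 88, 88) -> after Conv2d: (2, 8, 88, 88) -> after ReLU: (2, 8, 88, 88) -> Output: (2, 8, 44, 44)

Answer: (2, 8, 44, 44)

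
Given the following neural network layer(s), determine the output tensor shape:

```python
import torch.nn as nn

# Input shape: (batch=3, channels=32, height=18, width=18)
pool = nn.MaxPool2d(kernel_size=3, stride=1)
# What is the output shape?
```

Input: (3, 32, 18, 18) -> Output: (3, 32, 16, 16)

Answer: (3, 32, 16, 16)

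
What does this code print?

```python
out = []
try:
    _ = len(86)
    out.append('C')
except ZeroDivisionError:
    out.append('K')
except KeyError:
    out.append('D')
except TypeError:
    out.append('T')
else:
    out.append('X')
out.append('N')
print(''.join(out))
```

Execution trace: 'T' (except TypeError) → 'N' (after the try/except). Output: TN

Answer: TN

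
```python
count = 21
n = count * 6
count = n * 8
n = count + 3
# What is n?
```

Trace:
`count = 21` → count = 21
`n = count * 6` → n = 126
`count = n * 8` → count = 1008
`n = count + 3` → n = 1011
So n = 1011

Answer: 1011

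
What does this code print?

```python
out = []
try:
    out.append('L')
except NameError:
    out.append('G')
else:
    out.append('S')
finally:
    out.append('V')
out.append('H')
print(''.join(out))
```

Execution trace: 'L' (try body, no exception) → 'S' (else) → 'V' (finally) → 'H' (after the try/except). Output: LSVH

Answer: LSVH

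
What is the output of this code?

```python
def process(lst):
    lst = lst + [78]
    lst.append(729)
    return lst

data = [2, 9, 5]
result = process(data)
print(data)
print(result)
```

Key concept: rebinding parameter vs mutation.
Step by step:
`data = [2, 9, 5]` → data = [2, 9, 5]
`result = process(data)` → result = [2, 9, 5, 78, 729]
`print(data)` → prints [2, 9, 5]
`print(result)` → prints [2, 9, 5, 78, 729]

Answer:
[2, 9, 5]
[2, 9, 5, 78, 729]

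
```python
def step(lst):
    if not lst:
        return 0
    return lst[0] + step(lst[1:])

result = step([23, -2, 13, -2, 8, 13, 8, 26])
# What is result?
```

23 + (-2) + 13 + (-2) + 8 + 13 + 8 + 26 + 0 = 87

Answer: 87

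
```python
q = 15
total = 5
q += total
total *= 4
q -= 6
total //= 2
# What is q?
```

Trace:
`q = 15` → q = 15
`total = 5` → total = 5
`q += total` → q = 20
`total *= 4` → total = 20
`q -= 6` → q = 14
`total //= 2` → total = 10
So q = 14

Answer: 14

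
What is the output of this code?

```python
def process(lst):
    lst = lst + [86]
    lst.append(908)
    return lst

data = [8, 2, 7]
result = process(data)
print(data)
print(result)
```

Key concept: rebinding parameter vs mutation.
Step by step:
`data = [8, 2, 7]` → data = [8, 2, 7]
`result = process(data)` → result = [8, 2, 7, 86, 908]
`print(data)` → prints [8, 2, 7]
`print(result)` → prints [8, 2, 7, 86, 908]

Answer:
[8, 2, 7]
[8, 2, 7, 86, 908]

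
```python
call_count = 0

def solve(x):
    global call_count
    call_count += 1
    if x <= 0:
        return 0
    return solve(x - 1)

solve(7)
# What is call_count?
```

Linear recursion stepping by 1: 8 calls from x=7 down to ≤0.

Answer: 8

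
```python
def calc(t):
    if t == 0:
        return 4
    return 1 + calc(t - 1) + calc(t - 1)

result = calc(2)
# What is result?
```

calc(t) = 1 + 2·calc(t-1), calc(0)=4. Closed form: (4+1)·2^2 - 1 = 19.

Answer: 19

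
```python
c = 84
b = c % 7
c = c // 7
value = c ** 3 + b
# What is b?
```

Trace:
`c = 84` → c = 84
`b = c % 7` → b = 0
`c = c // 7` → c = 12
`value = c ** 3 + b` → value = 1728
So b = 0

Answer: 0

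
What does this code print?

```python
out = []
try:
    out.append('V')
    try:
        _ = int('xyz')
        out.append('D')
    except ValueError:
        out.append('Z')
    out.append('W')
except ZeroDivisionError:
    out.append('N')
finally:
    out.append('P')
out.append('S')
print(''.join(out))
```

Execution trace: 'V' (try body) → 'Z' (inner except ValueError) → 'W' (try body, no exception) → 'P' (finally) → 'S' (after the try/except). Output: VZWPS

Answer: VZWPS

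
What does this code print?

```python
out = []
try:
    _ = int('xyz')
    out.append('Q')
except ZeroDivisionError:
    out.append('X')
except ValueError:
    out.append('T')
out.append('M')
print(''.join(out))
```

Execution trace: 'T' (except ValueError) → 'M' (after the try/except). Output: TM

Answer: TM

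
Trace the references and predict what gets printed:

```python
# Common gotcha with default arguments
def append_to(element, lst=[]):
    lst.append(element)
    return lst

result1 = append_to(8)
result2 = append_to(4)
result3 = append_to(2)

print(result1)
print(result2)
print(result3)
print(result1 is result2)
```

Key concept: mutable default argument gotcha.
Step by step:
`result1 = append_to(8)` → result1 = [8]
`result2 = append_to(4)` → result1 = [8, 4] (same object as result2); result2 = [8, 4] (same object as result1)
`result3 = append_to(2)` → result1 = [8, 4, 2] (same object as result2, result3); result2 = [8, 4, 2] (same object as result1, result3); result3 = [8, 4, 2] (same object as result1, result2)
`print(result1)` → prints [8, 4, 2]
`print(result2)` → prints [8, 4, 2]
`print(result3)` → prints [8, 4, 2]
`print(result1 is result2)` → prints True

Answer:
[8, 4, 2]
[8, 4, 2]
[8, 4, 2]
True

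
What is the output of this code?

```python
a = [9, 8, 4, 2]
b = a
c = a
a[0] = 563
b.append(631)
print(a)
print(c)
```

Key concept: multiple aliases.
Step by step:
`a = [9, 8, 4, 2]` → a = [9, 8, 4, 2]
`b = a` → b = [9, 8, 4, 2] (same object as a)
`c = a` → c = [9, 8, 4, 2] (same object as a, b)
`a[0] = 563` → a = [563, 8, 4, 2] (same object as b, c); b = [563, 8, 4, 2] (same object as a, c); c = [563, 8, 4, 2] (same object as a, b)
`b.append(631)` → a = [563, 8, 4, 2, 631] (same object as b, c); b = [563, 8, 4, 2, 631] (same object as a, c); c = [563, 8, 4, 2, 631] (same object as a, b)
`print(a)` → prints [563, 8, 4, 2, 631]
`print(c)` → prints [563, 8, 4, 2, 631]

Answer:
[563, 8, 4, 2, 631]
[563, 8, 4, 2, 631]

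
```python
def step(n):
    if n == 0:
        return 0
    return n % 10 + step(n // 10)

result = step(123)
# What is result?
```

Sum of digits of 123: 3 + 2 + 1 = 6

Answer: 6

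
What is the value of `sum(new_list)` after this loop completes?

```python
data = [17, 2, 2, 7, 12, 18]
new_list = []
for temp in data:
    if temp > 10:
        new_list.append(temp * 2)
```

Sum of doubled values > 10
`new_list` takes the values: [] → [34] → [34, 24] → [34, 24, 36]
So `sum(new_list)` = 94

Answer: 94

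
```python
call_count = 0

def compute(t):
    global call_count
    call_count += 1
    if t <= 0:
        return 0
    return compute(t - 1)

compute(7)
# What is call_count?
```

Linear recursion stepping by 1: 8 calls from t=7 down to ≤0.

Answer: 8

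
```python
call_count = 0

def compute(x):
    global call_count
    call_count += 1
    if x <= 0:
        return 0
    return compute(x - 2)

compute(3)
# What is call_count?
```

Linear recursion stepping by 2: 3 calls from x=3 down to ≤0.

Answer: 3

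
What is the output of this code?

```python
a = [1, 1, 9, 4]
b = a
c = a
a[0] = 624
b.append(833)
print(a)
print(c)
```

Key concept: multiple aliases.
Step by step:
`a = [1, 1, 9, 4]` → a = [1, 1, 9, 4]
`b = a` → b = [1, 1, 9, 4] (same object as a)
`c = a` → c = [1, 1, 9, 4] (same object as a, b)
`a[0] = 624` → a = [624, 1, 9, 4] (same object as b, c); b = [624, 1, 9, 4] (same object as a, c); c = [624, 1, 9, 4] (same object as a, b)
`b.append(833)` → a = [624, 1, 9, 4, 833] (same object as b, c); b = [624, 1, 9, 4, 833] (same object as a, c); c = [624, 1, 9, 4, 833] (same object as a, b)
`print(a)` → prints [624, 1, 9, 4, 833]
`print(c)` → prints [624, 1, 9, 4, 833]

Answer:
[624, 1, 9, 4, 833]
[624, 1, 9, 4, 833]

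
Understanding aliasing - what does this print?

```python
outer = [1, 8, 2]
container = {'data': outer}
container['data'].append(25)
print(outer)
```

Key concept: dict holds reference to list.
Step by step:
`outer = [1, 8, 2]` → outer = [1, 8, 2]
`container = {'data': outer}` → container = {'data': [1, 8, 2]}
`container['data'].append(25)` → outer = [1, 8, 2, 25]; container = {'data': [1, 8, 2, 25]}
`print(outer)` → prints [1, 8, 2, 25]

Answer: [1, 8, 2, 25]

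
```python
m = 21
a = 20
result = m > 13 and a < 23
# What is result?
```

Trace:
`m = 21` → m = 21
`a = 20` → a = 20
`result = m > 13 and a < 23` → result = True
So result = True

Answer: True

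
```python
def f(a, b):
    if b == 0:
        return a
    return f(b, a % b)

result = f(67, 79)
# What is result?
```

f(67, 79) -> f(79, 67) -> f(67, 12) -> f(12, 7) -> f(7, 5) -> f(5, 2) -> f(2, 1) -> f(1, 0) -> 1

Answer: 1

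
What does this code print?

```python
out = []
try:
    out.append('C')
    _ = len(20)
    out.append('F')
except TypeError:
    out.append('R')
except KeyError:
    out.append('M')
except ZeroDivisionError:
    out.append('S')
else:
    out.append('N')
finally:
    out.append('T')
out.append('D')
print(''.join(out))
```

Execution trace: 'C' (try body) → 'R' (except TypeError) → 'T' (finally) → 'D' (after the try/except). Output: CRTD

Answer: CRTD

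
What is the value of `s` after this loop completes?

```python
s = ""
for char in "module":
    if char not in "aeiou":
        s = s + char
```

Remove vowels from 'module'
`s` takes the values: "" → "m" → "md" → "mdl"

Answer: "mdl"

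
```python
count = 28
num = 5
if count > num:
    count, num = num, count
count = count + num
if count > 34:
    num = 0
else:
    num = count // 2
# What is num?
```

Trace:
`count = 28` → count = 28
`num = 5` → num = 5
`if count > num: ...` → count > num is True → count = 5; num = 28
`count = count + num` → count = 33
`if count > 34: ...` → count > 34 is False, take else branch → num = 16
So num = 16

Answer: 16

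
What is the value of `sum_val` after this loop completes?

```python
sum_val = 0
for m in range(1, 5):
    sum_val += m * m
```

Sum of squares 1² to 4² = 30
`sum_val` takes the values: 0 → 1 → 5 → 14 → 30

Answer: 30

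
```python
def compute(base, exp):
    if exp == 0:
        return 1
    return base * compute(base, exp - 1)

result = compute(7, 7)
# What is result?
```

compute(7, 7) = 7 * 7 * 7 * 7 * 7 * 7 * 7 = 823543

Answer: 823543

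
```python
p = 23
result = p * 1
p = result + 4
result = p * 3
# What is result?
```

Trace:
`p = 23` → p = 23
`result = p * 1` → result = 23
`p = result + 4` → p = 27
`result = p * 3` → result = 81
So result = 81

Answer: 81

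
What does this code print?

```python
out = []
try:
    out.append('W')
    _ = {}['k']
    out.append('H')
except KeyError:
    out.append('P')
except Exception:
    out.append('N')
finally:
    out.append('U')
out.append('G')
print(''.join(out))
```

Execution trace: 'W' (try body) → 'P' (except KeyError) → 'U' (finally) → 'G' (after the try/except). Output: WPUG

Answer: WPUG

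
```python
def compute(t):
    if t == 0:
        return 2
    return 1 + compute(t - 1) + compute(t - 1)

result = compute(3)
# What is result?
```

compute(t) = 1 + 2·compute(t-1), compute(0)=2. Closed form: (2+1)·2^3 - 1 = 23.

Answer: 23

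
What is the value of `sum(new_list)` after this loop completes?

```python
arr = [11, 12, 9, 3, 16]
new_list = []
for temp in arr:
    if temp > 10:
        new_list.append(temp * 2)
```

Sum of doubled values > 10
`new_list` takes the values: [] → [22] → [22, 24] → [22, 24, 32]
So `sum(new_list)` = 78

Answer: 78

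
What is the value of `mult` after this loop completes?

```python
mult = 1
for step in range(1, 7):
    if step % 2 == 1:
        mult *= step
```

Product of odd numbers 1 to 6
`mult` takes the values: 1 → 3 → 15

Answer: 15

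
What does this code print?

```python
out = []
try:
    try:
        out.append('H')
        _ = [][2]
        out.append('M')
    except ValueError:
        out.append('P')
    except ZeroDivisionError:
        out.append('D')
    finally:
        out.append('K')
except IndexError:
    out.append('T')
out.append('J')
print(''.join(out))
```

Execution trace: 'H' (try body) → 'K' (finally) → 'T' (outer except IndexError) → 'J' (after the try/except). Output: HKTJ

Answer: HKTJ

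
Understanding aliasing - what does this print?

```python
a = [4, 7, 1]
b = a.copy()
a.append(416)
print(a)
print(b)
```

Key concept: list.copy() creates independent copy.
Step by step:
`a = [4, 7, 1]` → a = [4, 7, 1]
`b = a.copy()` → b = [4, 7, 1]
`a.append(416)` → a = [4, 7, 1, 416]
`print(a)` → prints [4, 7, 1, 416]
`print(b)` → prints [4, 7, 1]

Answer:
[4, 7, 1, 416]
[4, 7, 1]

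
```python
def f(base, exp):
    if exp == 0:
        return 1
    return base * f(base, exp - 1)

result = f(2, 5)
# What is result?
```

f(2, 5) = 2 * 2 * 2 * 2 * 2 = 32

Answer: 32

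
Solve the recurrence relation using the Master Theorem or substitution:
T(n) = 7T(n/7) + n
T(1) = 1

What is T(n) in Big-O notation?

By Master Theorem: a=7, b=7, f(n)=n. Since log_7(7) = 1 and f(n) = Θ(n^1), Case 2 applies. T(n) = O(n log n).

Answer: O(n log n)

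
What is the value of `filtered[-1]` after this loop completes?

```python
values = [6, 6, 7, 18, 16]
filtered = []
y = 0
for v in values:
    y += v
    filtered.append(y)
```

Cumulative sum ends at 53
`filtered` takes the values: [] → [6] → [6, 12] → [6, 12, 19] → [6, 12, 19, 37] → [6, 12, 19, 37, 53]
So `filtered[-1]` = 53

Answer: 53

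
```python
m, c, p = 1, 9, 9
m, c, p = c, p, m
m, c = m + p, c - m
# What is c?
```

Trace:
`m, c, p = 1, 9, 9` → m = 1; c = 9; p = 9
`m, c, p = c, p, m` → m = 9; c = 9; p = 1
`m, c = m + p, c - m` → m = 10; c = 0
So c = 0

Answer: 0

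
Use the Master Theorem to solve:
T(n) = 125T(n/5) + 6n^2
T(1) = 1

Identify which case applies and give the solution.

a=125, b=5, f(n)=6n^2. log_5(125) = 3. Since c=2 < 3, Case 1 applies: T(n) = Θ(n^log_b(a)) = O(n^3).

Answer: O(n^3) - Case 1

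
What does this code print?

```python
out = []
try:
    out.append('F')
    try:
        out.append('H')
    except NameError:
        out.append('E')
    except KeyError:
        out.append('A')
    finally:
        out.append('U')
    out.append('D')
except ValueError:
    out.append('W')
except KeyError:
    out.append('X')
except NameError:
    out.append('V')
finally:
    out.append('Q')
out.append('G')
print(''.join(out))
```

Execution trace: 'F' (try body) → 'H' (inner try body, no exception) → 'U' (inner finally) → 'D' (try body, no exception) → 'Q' (finally) → 'G' (after the try/except). Output: FHUDQG

Answer: FHUDQG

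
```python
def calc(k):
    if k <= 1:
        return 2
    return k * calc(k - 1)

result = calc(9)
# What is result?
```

calc(9) = 9 * 8 * 7 * 6 * 5 * 4 * 3 * 2 * 2 = 725760

Answer: 725760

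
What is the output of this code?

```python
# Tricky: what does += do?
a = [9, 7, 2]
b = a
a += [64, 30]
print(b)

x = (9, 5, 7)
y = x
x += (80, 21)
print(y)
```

Key concept: += behavior differs for mutable vs immutable.
Step by step:
`a = [9, 7, 2]` → a = [9, 7, 2]
`b = a` → b = [9, 7, 2] (same object as a)
`a += [64, 30]` → a = [9, 7, 2, 64, 30] (same object as b); b = [9, 7, 2, 64, 30] (same object as a)
`print(b)` → prints [9, 7, 2, 64, 30]
`x = (9, 5, 7)` → x = (9, 5, 7)
`y = x` → y = (9, 5, 7)
`x += (80, 21)` → x = (9, 5, 7, 80, 21)
`print(y)` → prints (9, 5, 7)

Answer:
[9, 7, 2, 64, 30]
(9, 5, 7)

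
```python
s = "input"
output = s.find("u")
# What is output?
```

Trace:
`s = "input"` → s = 'input'
`output = s.find("u")` → output = 3
So output = 3

Answer: 3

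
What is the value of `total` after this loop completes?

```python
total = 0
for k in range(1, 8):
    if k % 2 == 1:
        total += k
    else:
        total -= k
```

Add odd, subtract even
`total` takes the values: 0 → 1 → -1 → 2 → -2 → 3 → -3 → 4

Answer: 4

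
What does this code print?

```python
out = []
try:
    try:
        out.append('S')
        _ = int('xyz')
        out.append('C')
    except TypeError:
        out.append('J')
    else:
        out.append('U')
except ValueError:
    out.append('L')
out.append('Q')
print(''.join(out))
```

Execution trace: 'S' (try body) → 'L' (outer except ValueError) → 'Q' (after the try/except). Output: SLQ

Answer: SLQ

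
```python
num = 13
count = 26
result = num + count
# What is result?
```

Trace:
`num = 13` → num = 13
`count = 26` → count = 26
`result = num + count` → result = 39
So result = 39

Answer: 39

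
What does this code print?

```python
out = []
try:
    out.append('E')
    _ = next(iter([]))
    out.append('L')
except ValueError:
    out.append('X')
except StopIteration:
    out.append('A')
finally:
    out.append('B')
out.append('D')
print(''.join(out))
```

Execution trace: 'E' (try body) → 'A' (except StopIteration) → 'B' (finally) → 'D' (after the try/except). Output: EABD

Answer: EABD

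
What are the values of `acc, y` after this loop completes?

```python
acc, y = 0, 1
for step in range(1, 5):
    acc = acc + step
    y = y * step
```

Sum and factorial of 1 to 4
`acc, y` takes the values: (0, 1) → (1, 1) → (3, 1) → (3, 2) → (6, 2) → (6, 6) → (10, 6) → (10, 24)

Answer: 10, 24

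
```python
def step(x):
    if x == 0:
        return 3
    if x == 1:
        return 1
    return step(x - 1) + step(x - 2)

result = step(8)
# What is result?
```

Build up from base cases: step(0)=3, step(1)=1, step(2)=4, step(3)=5, step(4)=9, step(5)=14, step(6)=23, ..., step(8)=60

Answer: 60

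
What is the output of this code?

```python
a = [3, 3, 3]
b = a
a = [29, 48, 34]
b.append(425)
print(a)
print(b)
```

Key concept: rebinding vs mutation: a is rebound to a new list, b still points at the original.
Step by step:
`a = [3, 3, 3]` → a = [3, 3, 3]
`b = a` → b = [3, 3, 3] (same object as a)
`a = [29, 48, 34]` → a = [29, 48, 34]
`b.append(425)` → b = [3, 3, 3, 425]
`print(a)` → prints [29, 48, 34]
`print(b)` → prints [3, 3, 3, 425]

Answer:
[29, 48, 34]
[3, 3, 3, 425]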